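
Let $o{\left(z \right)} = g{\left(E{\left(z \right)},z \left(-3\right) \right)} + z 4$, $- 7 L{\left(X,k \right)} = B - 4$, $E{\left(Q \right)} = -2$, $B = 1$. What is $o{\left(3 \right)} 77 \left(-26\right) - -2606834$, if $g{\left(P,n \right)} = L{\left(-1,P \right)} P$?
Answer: $2584526$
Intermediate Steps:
$L{\left(X,k \right)} = \frac{3}{7}$ ($L{\left(X,k \right)} = - \frac{1 - 4}{7} = \left(- \frac{1}{7}\right) \left(-3\right) = \frac{3}{7}$)
$g{\left(P,n \right)} = \frac{3 P}{7}$
$o{\left(z \right)} = - \frac{6}{7} + 4 z$ ($o{\left(z \right)} = \frac{3}{7} \left(-2\right) + z 4 = - \frac{6}{7} + 4 z$)
$o{\left(3 \right)} 77 \left(-26\right) - -2606834 = \left(- \frac{6}{7} + 4 \cdot 3\right) 77 \left(-26\right) - -2606834 = \left(- \frac{6}{7} + 12\right) 77 \left(-26\right) + 2606834 = \frac{78}{7} \cdot 77 \left(-26\right) + 2606834 = 858 \left(-26\right) + 2606834 = -22308 + 2606834 = 2584526$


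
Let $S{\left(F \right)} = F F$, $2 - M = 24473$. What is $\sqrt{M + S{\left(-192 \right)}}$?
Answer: $27 \sqrt{17} \approx 111.32$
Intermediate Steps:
$M = -24471$ ($M = 2 - 24473 = -24471$)
$S{\left(F \right)} = F^{2}$
$\sqrt{M + S{\left(-192 \right)}} = \sqrt{-24471 + \left(-192\right)^{2}} = \sqrt{-24471 + 36864} = \sqrt{12393} = 27 \sqrt{17}$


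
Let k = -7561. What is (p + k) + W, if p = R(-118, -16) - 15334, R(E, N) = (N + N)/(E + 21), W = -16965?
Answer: -3866388/97 ≈ -39860.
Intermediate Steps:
R(E, N) = 2*N/(21 + E) (R(E, N) = (2*N)/(21 + E) = 2*N/(21 + E))
p = -1487366/97 (p = 2*(-16)/(21 - 118) - 15334 = 2*(-16)/(-97) - 15334 = 2*(-16)*(-1/97) - 15334 = 32/97 - 15334 = -1487366/97 ≈ -15334.)
(p + k) + W = (-1487366/97 - 7561) - 16965 = -2220783/97 - 16965 = -3866388/97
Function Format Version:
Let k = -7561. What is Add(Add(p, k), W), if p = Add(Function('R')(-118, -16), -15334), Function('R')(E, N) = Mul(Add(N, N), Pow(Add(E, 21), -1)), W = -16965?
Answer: Rational(-3866388, 97) ≈ -39860.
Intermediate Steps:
Function('R')(E, N) = Mul(2, N, Pow(Add(21, E), -1)) (Function('R')(E, N) = Mul(Mul(2, N), Pow(Add(21, E), -1)) = Mul(2, N, Pow(Add(21, E), -1)))
p = Rational(-1487366, 97) (p = Add(Mul(2, -16, Pow(Add(21, -118), -1)), -15334) = Add(Mul(2, -16, Pow(-97, -1)), -15334) = Add(Mul(2, -16, Rational(-1, 97)), -15334) = Add(Rational(32, 97), -15334) = Rational(-1487366, 97) ≈ -15334.)
Add(Add(p, k), W) = Add(Add(Rational(-1487366, 97), -7561), -16965) = Add(Rational(-2220783, 97), -16965) = Rational(-3866388, 97)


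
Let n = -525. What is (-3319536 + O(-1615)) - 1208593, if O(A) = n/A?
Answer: -1462585562/323 ≈ -4.5281e+6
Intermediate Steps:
O(A) = -525/A
(-3319536 + O(-1615)) - 1208593 = (-3319536 - 525/(-1615)) - 1208593 = (-3319536 - 525*(-1/1615)) - 1208593 = (-3319536 + 105/323) - 1208593 = -1072210023/323 - 1208593 = -1462585562/323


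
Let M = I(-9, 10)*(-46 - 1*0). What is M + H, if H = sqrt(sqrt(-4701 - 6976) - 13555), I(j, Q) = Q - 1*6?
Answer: -184 + sqrt(-13555 + I*sqrt(11677)) ≈ -183.54 + 116.43*I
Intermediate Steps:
I(j, Q) = -6 + Q (I(j, Q) = Q - 6 = -6 + Q)
M = -184 (M = (-6 + 10)*(-46 - 1*0) = 4*(-46 + 0) = 4*(-46) = -184)
H = sqrt(-13555 + I*sqrt(11677)) (H = sqrt(sqrt(-11677) - 13555) = sqrt(I*sqrt(11677) - 13555) = sqrt(-13555 + I*sqrt(11677)) ≈ 0.4641 + 116.43*I)
M + H = -184 + sqrt(-13555 + I*sqrt(11677))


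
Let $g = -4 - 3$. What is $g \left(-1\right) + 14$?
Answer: $21$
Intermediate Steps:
$g = -7$ ($g = -4 - 3 = -7$)
$g \left(-1\right) + 14 = \left(-7\right) \left(-1\right) + 14 = 7 + 14 = 21$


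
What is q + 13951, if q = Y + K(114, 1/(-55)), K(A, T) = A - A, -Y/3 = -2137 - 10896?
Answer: 53050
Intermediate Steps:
Y = 39099 (Y = -3*(-2137 - 10896) = -3*(-13033) = 39099)
K(A, T) = 0
q = 39099 (q = 39099 + 0 = 39099)
q + 13951 = 39099 + 13951 = 53050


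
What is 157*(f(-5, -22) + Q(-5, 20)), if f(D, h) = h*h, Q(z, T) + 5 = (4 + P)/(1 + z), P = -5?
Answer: 300969/4 ≈ 75242.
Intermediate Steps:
Q(z, T) = -5 - 1/(1 + z) (Q(z, T) = -5 + (4 - 5)/(1 + z) = -5 - 1/(1 + z))
f(D, h) = h²
157*(f(-5, -22) + Q(-5, 20)) = 157*((-22)² + (-6 - 5*(-5))/(1 - 5)) = 157*(484 + (-6 + 25)/(-4)) = 157*(484 - ¼*19) = 157*(484 - 19/4) = 157*(1917/4) = 300969/4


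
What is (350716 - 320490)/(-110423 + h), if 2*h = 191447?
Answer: -60452/29399 ≈ -2.0563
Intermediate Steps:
h = 191447/2 (h = (½)*191447 = 191447/2 ≈ 95724.)
(350716 - 320490)/(-110423 + h) = (350716 - 320490)/(-110423 + 191447/2) = 30226/(-29399/2) = 30226*(-2/29399) = -60452/29399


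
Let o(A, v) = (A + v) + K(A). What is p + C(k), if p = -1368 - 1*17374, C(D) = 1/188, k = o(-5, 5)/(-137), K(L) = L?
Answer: -3523495/188 ≈ -18742.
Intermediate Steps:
o(A, v) = v + 2*A (o(A, v) = (A + v) + A = v + 2*A)
k = 5/137 (k = (5 + 2*(-5))/(-137) = (5 - 10)*(-1/137) = -5*(-1/137) = 5/137 ≈ 0.036496)
C(D) = 1/188
p = -18742 (p = -1368 - 17374 = -18742)
p + C(k) = -18742 + 1/188 = -3523495/188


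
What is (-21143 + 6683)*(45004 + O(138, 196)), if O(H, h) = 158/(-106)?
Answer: -34489023180/53 ≈ -6.5074e+8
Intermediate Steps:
O(H, h) = -79/53 (O(H, h) = 158*(-1/106) = -79/53)
(-21143 + 6683)*(45004 + O(138, 196)) = (-21143 + 6683)*(45004 - 79/53) = -14460*2385133/53 = -34489023180/53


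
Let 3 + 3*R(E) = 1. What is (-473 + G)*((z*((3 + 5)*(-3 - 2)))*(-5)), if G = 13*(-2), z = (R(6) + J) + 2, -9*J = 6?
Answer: -199600/3 ≈ -66533.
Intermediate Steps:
J = -⅔ (J = -⅑*6 = -⅔ ≈ -0.66667)
R(E) = -⅔ (R(E) = -1 + (⅓)*1 = -1 + ⅓ = -⅔)
z = ⅔ (z = (-⅔ - ⅔) + 2 = -4/3 + 2 = ⅔ ≈ 0.66667)
G = -26
(-473 + G)*((z*((3 + 5)*(-3 - 2)))*(-5)) = (-473 - 26)*((2*((3 + 5)*(-3 - 2))/3)*(-5)) = -499*2*(8*(-5))/3*(-5) = -499*(⅔)*(-40)*(-5) = -(-39920)*(-5)/3 = -499*400/3 = -199600/3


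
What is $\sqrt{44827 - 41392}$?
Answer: $\sqrt{3435} \approx 58.609$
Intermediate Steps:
$\sqrt{44827 - 41392} = \sqrt{3435}$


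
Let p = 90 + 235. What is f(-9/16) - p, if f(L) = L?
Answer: -5209/16 ≈ -325.56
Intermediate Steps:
p = 325
f(-9/16) - p = -9/16 - 1*325 = -9*1/16 - 325 = -9/16 - 325 = -5209/16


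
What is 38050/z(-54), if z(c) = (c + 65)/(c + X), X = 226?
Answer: 6544600/11 ≈ 5.9496e+5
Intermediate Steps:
z(c) = (65 + c)/(226 + c) (z(c) = (c + 65)/(c + 226) = (65 + c)/(226 + c))
38050/z(-54) = 38050/(((65 - 54)/(226 - 54))) = 38050/((11/172)) = 38050/(((1/172)*11)) = 38050/(11/172) = 38050*(172/11) = 6544600/11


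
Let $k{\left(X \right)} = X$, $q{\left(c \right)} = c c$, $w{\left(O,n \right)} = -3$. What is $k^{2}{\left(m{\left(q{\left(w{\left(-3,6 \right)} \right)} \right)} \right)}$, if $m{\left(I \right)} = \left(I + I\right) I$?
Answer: $26244$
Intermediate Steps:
$q{\left(c \right)} = c^{2}$
$m{\left(I \right)} = 2 I^{2}$ ($m{\left(I \right)} = 2 I I = 2 I^{2}$)
$k^{2}{\left(m{\left(q{\left(w{\left(-3,6 \right)} \right)} \right)} \right)} = \left(2 \left(\left(-3\right)^{2}\right)^{2}\right)^{2} = \left(2 \cdot 9^{2}\right)^{2} = \left(2 \cdot 81\right)^{2} = 162^{2} = 26244$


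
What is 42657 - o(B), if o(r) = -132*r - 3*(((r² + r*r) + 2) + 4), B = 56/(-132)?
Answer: 15471089/363 ≈ 42620.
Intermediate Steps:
B = -14/33 (B = 56*(-1/132) = -14/33 ≈ -0.42424)
o(r) = -18 - 132*r - 6*r² (o(r) = -132*r - 3*(((r² + r²) + 2) + 4) = -132*r - 3*((2*r² + 2) + 4) = -132*r - 3*((2 + 2*r²) + 4) = -132*r - 3*(6 + 2*r²) = -132*r + (-18 - 6*r²) = -18 - 132*r - 6*r²)
42657 - o(B) = 42657 - (-18 - 132*(-14/33) - 6*(-14/33)²) = 42657 - (-18 + 56 - 6*196/1089) = 42657 - (-18 + 56 - 392/363) = 42657 - 1*13402/363 = 42657 - 13402/363 = 15471089/363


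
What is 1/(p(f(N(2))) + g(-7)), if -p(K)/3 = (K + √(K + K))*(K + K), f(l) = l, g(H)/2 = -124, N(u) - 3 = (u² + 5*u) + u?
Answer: -1207/2666774 + 57*√38/2666774 ≈ -0.00032085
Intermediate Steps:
N(u) = 3 + u² + 6*u (N(u) = 3 + ((u² + 5*u) + u) = 3 + (u² + 6*u) = 3 + u² + 6*u)
g(H) = -248 (g(H) = 2*(-124) = -248)
p(K) = -6*K*(K + √2*√K) (p(K) = -3*(K + √(K + K))*(K + K) = -3*(K + √(2*K))*2*K = -3*(K + √2*√K)*2*K = -6*K*(K + √2*√K))
1/(p(f(N(2))) + g(-7)) = 1/((-6*(3 + 2² + 6*2)² - 6*√2*(3 + 2² + 6*2)^(3/2)) - 248) = 1/((-6*(3 + 4 + 12)² - 6*√2*(3 + 4 + 12)^(3/2)) - 248) = 1/((-6*19² - 6*√2*19^(3/2)) - 248) = 1/((-6*361 - 6*√2*19*√19) - 248) = 1/((-2166 - 114*√38) - 248) = 1/(-2414 - 114*√38)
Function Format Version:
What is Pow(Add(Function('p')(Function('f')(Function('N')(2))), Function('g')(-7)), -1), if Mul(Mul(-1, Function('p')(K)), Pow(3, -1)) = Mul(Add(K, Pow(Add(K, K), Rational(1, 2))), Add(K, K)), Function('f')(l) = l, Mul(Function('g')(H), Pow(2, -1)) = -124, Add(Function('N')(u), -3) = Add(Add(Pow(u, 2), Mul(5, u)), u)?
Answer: Add(Rational(-1207, 2666774), Mul(Rational(57, 2666774), Pow(38, Rational(1, 2)))) ≈ -0.00032085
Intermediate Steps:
Function('N')(u) = Add(3, Pow(u, 2), Mul(6, u)) (Function('N')(u) = Add(3, Add(Add(Pow(u, 2), Mul(5, u)), u)) = Add(3, Add(Pow(u, 2), Mul(6, u))) = Add(3, Pow(u, 2), Mul(6, u)))
Function('g')(H) = -248 (Function('g')(H) = Mul(2, -124) = -248)
Function('p')(K) = Mul(-6, K, Add(K, Mul(Pow(2, Rational(1, 2)), Pow(K, Rational(1, 2))))) (Function('p')(K) = Mul(-3, Mul(Add(K, Pow(Add(K, K), Rational(1, 2))), Add(K, K))) = Mul(-3, Mul(Add(K, Pow(Mul(2, K), Rational(1, 2))), Mul(2, K))) = Mul(-3, Mul(Add(K, Mul(Pow(2, Rational(1, 2)), Pow(K, Rational(1, 2)))), Mul(2, K))) = Mul(-3, Mul(2, K, Add(K, Mul(Pow(2, Rational(1, 2)), Pow(K, Rational(1, 2)))))) = Mul(-6, K, Add(K, Mul(Pow(2, Rational(1, 2)), Pow(K, Rational(1, 2))))))
Pow(Add(Function('p')(Function('f')(Function('N')(2))), Function('g')(-7)), -1) = Pow(Add(Add(Mul(-6, Pow(Add(3, Pow(2, 2), Mul(6, 2)), 2)), Mul(-6, Pow(2, Rational(1, 2)), Pow(Add(3, Pow(2, 2), Mul(6, 2)), Rational(3, 2)))), -248), -1) = Pow(Add(Add(Mul(-6, Pow(Add(3, 4, 12), 2)), Mul(-6, Pow(2, Rational(1, 2)), Pow(Add(3, 4, 12), Rational(3, 2)))), -248), -1) = Pow(Add(Add(Mul(-6, Pow(19, 2)), Mul(-6, Pow(2, Rational(1, 2)), Pow(19, Rational(3, 2)))), -248), -1) = Pow(Add(Add(Mul(-6, 361), Mul(-6, Pow(2, Rational(1, 2)), Mul(19, Pow(19, Rational(1, 2))))), -248), -1) = Pow(Add(Add(-2166, Mul(-114, Pow(38, Rational(1, 2)))), -248), -1) = Pow(Add(-2414, Mul(-114, Pow(38, Rational(1, 2)))), -1)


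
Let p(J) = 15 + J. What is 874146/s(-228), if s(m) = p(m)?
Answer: -291382/71 ≈ -4104.0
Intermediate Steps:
s(m) = 15 + m
874146/s(-228) = 874146/(15 - 228) = 874146/(-213) = 874146*(-1/213) = -291382/71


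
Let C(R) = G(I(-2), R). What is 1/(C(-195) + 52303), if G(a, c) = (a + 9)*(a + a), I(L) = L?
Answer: 1/52275 ≈ 1.9130e-5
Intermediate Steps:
G(a, c) = 2*a*(9 + a) (G(a, c) = (9 + a)*(2*a) = 2*a*(9 + a))
C(R) = -28 (C(R) = 2*(-2)*(9 - 2) = 2*(-2)*7 = -28)
1/(C(-195) + 52303) = 1/(-28 + 52303) = 1/52275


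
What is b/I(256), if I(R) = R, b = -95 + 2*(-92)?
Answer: -279/256 ≈ -1.0898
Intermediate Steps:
b = -279 (b = -95 - 184 = -279)
b/I(256) = -279/256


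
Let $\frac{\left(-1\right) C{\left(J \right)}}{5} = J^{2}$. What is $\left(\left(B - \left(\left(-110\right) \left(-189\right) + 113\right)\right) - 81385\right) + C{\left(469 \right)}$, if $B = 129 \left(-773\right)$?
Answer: $-1301810$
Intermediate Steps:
$B = -99717$
$C{\left(J \right)} = - 5 J^{2}$
$\left(\left(B - \left(\left(-110\right) \left(-189\right) + 113\right)\right) - 81385\right) + C{\left(469 \right)} = \left(\left(-99717 - \left(\left(-110\right) \left(-189\right) + 113\right)\right) - 81385\right) - 5 \cdot 469^{2} = \left(\left(-99717 - \left(20790 + 113\right)\right) - 81385\right) - 1099805 = \left(\left(-99717 - 20903\right) - 81385\right) - 1099805 = \left(-120620 - 81385\right) - 1099805 = -202005 - 1099805 = -1301810$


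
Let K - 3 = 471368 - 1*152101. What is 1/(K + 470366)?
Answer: 1/789636 ≈ 1.2664e-6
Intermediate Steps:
K = 319270 (K = 3 + (471368 - 1*152101) = 3 + (471368 - 152101) = 3 + 319267 = 319270)
1/(K + 470366) = 1/(319270 + 470366) = 1/789636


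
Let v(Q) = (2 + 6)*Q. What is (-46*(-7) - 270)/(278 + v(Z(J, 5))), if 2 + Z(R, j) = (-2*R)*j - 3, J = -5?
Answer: 26/319 ≈ 0.081505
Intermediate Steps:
Z(R, j) = -5 - 2*R*j (Z(R, j) = -2 + ((-2*R)*j - 3) = -2 + (-2*R*j - 3) = -2 + (-3 - 2*R*j) = -5 - 2*R*j)
v(Q) = 8*Q
(-46*(-7) - 270)/(278 + v(Z(J, 5))) = (-46*(-7) - 270)/(278 + 8*(-5 - 2*(-5)*5)) = (322 - 270)/(278 + 8*(-5 + 50)) = 52/(278 + 8*45) = 52/(278 + 360) = 52/638 = 52*(1/638) = 26/319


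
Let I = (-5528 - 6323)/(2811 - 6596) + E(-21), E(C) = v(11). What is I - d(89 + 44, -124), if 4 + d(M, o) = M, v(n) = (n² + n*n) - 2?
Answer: 431986/3785 ≈ 114.13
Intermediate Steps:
v(n) = -2 + 2*n² (v(n) = (n² + n²) - 2 = 2*n² - 2 = -2 + 2*n²)
E(C) = 240 (E(C) = -2 + 2*11² = -2 + 2*121 = -2 + 242 = 240)
d(M, o) = -4 + M
I = 920251/3785 (I = (-5528 - 6323)/(2811 - 6596) + 240 = -11851/(-3785) + 240 = -11851*(-1/3785) + 240 = 11851/3785 + 240 = 920251/3785 ≈ 243.13)
I - d(89 + 44, -124) = 920251/3785 - (-4 + (89 + 44)) = 920251/3785 - (-4 + 133) = 920251/3785 - 1*129 = 920251/3785 - 129 = 431986/3785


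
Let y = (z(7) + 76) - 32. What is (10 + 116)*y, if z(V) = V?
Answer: 6426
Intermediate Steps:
y = 51 (y = (7 + 76) - 32 = 83 - 32 = 51)
(10 + 116)*y = (10 + 116)*51 = 126*51 = 6426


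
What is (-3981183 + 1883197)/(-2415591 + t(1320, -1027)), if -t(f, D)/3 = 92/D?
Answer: 2154631622/2480811681 ≈ 0.86852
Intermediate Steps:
t(f, D) = -276/D
(-3981183 + 1883197)/(-2415591 + t(1320, -1027)) = (-3981183 + 1883197)/(-2415591 - 276/(-1027)) = -2097986/(-2415591 - 276*(-1/1027)) = -2097986/(-2415591 + 276/1027) = -2097986/(-2480811681/1027) = -2097986*(-1027/2480811681) = 2154631622/2480811681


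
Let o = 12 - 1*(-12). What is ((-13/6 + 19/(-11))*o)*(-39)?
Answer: 40092/11 ≈ 3644.7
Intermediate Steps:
o = 24 (o = 12 + 12 = 24)
((-13/6 + 19/(-11))*o)*(-39) = ((-13/6 + 19/(-11))*24)*(-39) = ((-13*⅙ + 19*(-1/11))*24)*(-39) = ((-13/6 - 19/11)*24)*(-39) = -257/66*24*(-39) = -1028/11*(-39) = 40092/11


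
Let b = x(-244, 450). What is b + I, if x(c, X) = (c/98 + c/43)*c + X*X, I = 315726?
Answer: 1096099470/2107 ≈ 5.2022e+5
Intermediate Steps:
x(c, X) = X**2 + 141*c**2/4214 (x(c, X) = (c*(1/98) + c*(1/43))*c + X**2 = (c/98 + c/43)*c + X**2 = (141*c/4214)*c + X**2 = 141*c**2/4214 + X**2 = X**2 + 141*c**2/4214)
b = 430864788/2107 (b = 450**2 + (141/4214)*(-244)**2 = 202500 + (141/4214)*59536 = 202500 + 4197288/2107 = 430864788/2107 ≈ 2.0449e+5)
b + I = 430864788/2107 + 315726 = 1096099470/2107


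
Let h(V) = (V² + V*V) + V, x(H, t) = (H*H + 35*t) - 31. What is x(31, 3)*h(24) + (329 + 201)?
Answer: 1217690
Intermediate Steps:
x(H, t) = -31 + H² + 35*t (x(H, t) = (H² + 35*t) - 31 = -31 + H² + 35*t)
h(V) = V + 2*V² (h(V) = (V² + V²) + V = 2*V² + V = V + 2*V²)
x(31, 3)*h(24) + (329 + 201) = (-31 + 31² + 35*3)*(24*(1 + 2*24)) + (329 + 201) = (-31 + 961 + 105)*(24*(1 + 48)) + 530 = 1035*(24*49) + 530 = 1035*1176 + 530 = 1217160 + 530 = 1217690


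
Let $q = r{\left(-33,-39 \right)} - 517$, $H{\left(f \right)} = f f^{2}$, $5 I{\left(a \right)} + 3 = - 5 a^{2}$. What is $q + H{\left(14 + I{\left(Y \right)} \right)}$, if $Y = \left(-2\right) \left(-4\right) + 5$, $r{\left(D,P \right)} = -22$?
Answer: $- \frac{470978327}{125} \approx -3.7678 \cdot 10^{6}$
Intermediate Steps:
$Y = 13$ ($Y = 8 + 5 = 13$)
$I{\left(a \right)} = - \frac{3}{5} - a^{2}$ ($I{\left(a \right)} = - \frac{3}{5} + \frac{\left(-5\right) a^{2}}{5} = - \frac{3}{5} - a^{2}$)
$H{\left(f \right)} = f^{3}$
$q = -539$ ($q = -22 - 517 = -539$)
$q + H{\left(14 + I{\left(Y \right)} \right)} = -539 + \left(14 - \frac{848}{5}\right)^{3} = -539 + \left(- \frac{778}{5}\right)^{3} = -539 - \frac{470910952}{125} = - \frac{470978327}{125}$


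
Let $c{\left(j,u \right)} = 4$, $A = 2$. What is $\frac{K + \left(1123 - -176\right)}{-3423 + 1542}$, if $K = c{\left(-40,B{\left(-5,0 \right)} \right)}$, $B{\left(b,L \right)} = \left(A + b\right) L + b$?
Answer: $- \frac{1303}{1881} \approx -0.69272$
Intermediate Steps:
$B{\left(b,L \right)} = b + L \left(2 + b\right)$ ($B{\left(b,L \right)} = \left(2 + b\right) L + b = L \left(2 + b\right) + b = b + L \left(2 + b\right)$)
$K = 4$
$\frac{K + \left(1123 - -176\right)}{-3423 + 1542} = \frac{4 + \left(1123 - -176\right)}{-3423 + 1542} = \frac{4 + \left(1123 + 176\right)}{-1881} = \left(4 + 1299\right) \left(- \frac{1}{1881}\right) = 1303 \left(- \frac{1}{1881}\right) = - \frac{1303}{1881}$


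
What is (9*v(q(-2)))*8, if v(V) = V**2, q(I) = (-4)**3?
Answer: 294912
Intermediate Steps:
q(I) = -64
(9*v(q(-2)))*8 = (9*(-64)**2)*8 = (9*4096)*8 = 36864*8 = 294912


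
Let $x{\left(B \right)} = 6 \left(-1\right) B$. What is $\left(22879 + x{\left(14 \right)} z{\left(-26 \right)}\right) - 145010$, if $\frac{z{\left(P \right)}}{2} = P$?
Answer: $-117763$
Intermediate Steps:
$x{\left(B \right)} = - 6 B$
$z{\left(P \right)} = 2 P$
$\left(22879 + x{\left(14 \right)} z{\left(-26 \right)}\right) - 145010 = \left(22879 + \left(-6\right) 14 \cdot 2 \left(-26\right)\right) - 145010 = \left(22879 - -4368\right) - 145010 = \left(22879 + 4368\right) - 145010 = 27247 - 145010 = -117763$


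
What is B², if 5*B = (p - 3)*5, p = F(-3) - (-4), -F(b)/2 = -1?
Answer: 9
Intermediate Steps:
F(b) = 2 (F(b) = -2*(-1) = 2)
p = 6 (p = 2 - (-4) = 2 - 1*(-4) = 2 + 4 = 6)
B = 3 (B = ((6 - 3)*5)/5 = (3*5)/5 = (⅕)*15 = 3)
B² = 3² = 9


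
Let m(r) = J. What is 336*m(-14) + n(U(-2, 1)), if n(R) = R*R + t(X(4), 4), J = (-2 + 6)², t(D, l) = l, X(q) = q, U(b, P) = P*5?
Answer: 5405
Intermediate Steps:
U(b, P) = 5*P
J = 16 (J = 4² = 16)
n(R) = 4 + R² (n(R) = R*R + 4 = R² + 4 = 4 + R²)
m(r) = 16
336*m(-14) + n(U(-2, 1)) = 336*16 + (4 + (5*1)²) = 5376 + (4 + 5²) = 5376 + (4 + 25) = 5376 + 29 = 5405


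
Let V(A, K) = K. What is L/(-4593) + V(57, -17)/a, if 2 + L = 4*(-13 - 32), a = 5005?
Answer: 832829/22987965 ≈ 0.036229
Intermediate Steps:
L = -182 (L = -2 + 4*(-13 - 32) = -2 + 4*(-45) = -2 - 180 = -182)
L/(-4593) + V(57, -17)/a = -182/(-4593) - 17/5005 = -182*(-1/4593) - 17*1/5005 = 182/4593 - 17/5005 = 832829/22987965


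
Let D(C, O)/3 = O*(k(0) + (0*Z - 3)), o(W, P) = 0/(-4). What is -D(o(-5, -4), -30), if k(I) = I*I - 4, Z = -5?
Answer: -630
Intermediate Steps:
o(W, P) = 0 (o(W, P) = 0*(-¼) = 0)
k(I) = -4 + I² (k(I) = I² - 4 = -4 + I²)
D(C, O) = -21*O (D(C, O) = 3*(O*((-4 + 0²) + (0*(-5) - 3))) = 3*(O*((-4 + 0) + (0 - 3))) = 3*(O*(-4 - 3)) = 3*(O*(-7)) = 3*(-7*O) = -21*O)
-D(o(-5, -4), -30) = -(-21)*(-30) = -1*630 = -630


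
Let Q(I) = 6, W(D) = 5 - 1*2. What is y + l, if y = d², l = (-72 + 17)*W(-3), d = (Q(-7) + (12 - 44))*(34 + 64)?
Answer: 6492139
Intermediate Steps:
W(D) = 3 (W(D) = 5 - 2 = 3)
d = -2548 (d = (6 + (12 - 44))*(34 + 64) = (6 - 32)*98 = -26*98 = -2548)
l = -165 (l = (-72 + 17)*3 = -55*3 = -165)
y = 6492304 (y = (-2548)² = 6492304)
y + l = 6492304 - 165 = 6492139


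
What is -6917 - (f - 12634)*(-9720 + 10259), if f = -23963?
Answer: 19718866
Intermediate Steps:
-6917 - (f - 12634)*(-9720 + 10259) = -6917 - (-23963 - 12634)*(-9720 + 10259) = -6917 - (-36597)*539 = -6917 - 1*(-19725783) = -6917 + 19725783 = 19718866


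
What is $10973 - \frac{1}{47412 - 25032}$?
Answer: $\frac{245575739}{22380} \approx 10973.0$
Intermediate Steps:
$10973 - \frac{1}{47412 - 25032} = 10973 - \frac{1}{22380} = \frac{245575739}{22380}$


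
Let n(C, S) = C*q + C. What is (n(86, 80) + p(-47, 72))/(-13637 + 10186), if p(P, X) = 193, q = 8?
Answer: -967/3451 ≈ -0.28021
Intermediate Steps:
n(C, S) = 9*C (n(C, S) = C*8 + C = 8*C + C = 9*C)
(n(86, 80) + p(-47, 72))/(-13637 + 10186) = (9*86 + 193)/(-13637 + 10186) = (774 + 193)/(-3451) = 967*(-1/3451) = -967/3451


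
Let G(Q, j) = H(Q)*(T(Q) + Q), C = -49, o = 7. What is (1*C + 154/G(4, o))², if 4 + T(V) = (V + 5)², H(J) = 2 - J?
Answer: 16370116/6561 ≈ 2495.1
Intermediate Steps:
T(V) = -4 + (5 + V)² (T(V) = -4 + (V + 5)² = -4 + (5 + V)²)
G(Q, j) = (2 - Q)*(-4 + Q + (5 + Q)²) (G(Q, j) = (2 - Q)*((-4 + (5 + Q)²) + Q) = (2 - Q)*(-4 + Q + (5 + Q)²))
(1*C + 154/G(4, o))² = (1*(-49) + 154/(42 + 4 - 1*4³ - 9*4²))² = (-49 + 154/(42 + 4 - 1*64 - 9*16))² = (-49 + 154/(42 + 4 - 64 - 144))² = (-49 + 154/(-162))² = (-49 + 154*(-1/162))² = (-49 - 77/81)² = (-4046/81)² = 16370116/6561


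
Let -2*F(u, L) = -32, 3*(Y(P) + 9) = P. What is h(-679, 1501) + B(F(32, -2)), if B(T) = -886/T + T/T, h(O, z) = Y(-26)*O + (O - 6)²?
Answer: 11547991/24 ≈ 4.8117e+5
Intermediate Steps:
Y(P) = -9 + P/3
h(O, z) = (-6 + O)² - 53*O/3 (h(O, z) = (-9 + (⅓)*(-26))*O + (O - 6)² = (-9 - 26/3)*O + (-6 + O)² = -53*O/3 + (-6 + O)² = (-6 + O)² - 53*O/3)
F(u, L) = 16 (F(u, L) = -½*(-32) = 16)
B(T) = 1 - 886/T (B(T) = -886/T + 1 = 1 - 886/T)
h(-679, 1501) + B(F(32, -2)) = (36 + (-679)² - 89/3*(-679)) + (-886 + 16)/16 = (36 + 461041 + 60431/3) + (1/16)*(-870) = 1443662/3 - 435/8 = 11547991/24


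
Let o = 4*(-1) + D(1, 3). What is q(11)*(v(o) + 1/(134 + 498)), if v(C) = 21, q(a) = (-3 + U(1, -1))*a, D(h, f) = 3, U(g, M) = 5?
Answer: 146003/316 ≈ 462.03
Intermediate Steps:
q(a) = 2*a (q(a) = (-3 + 5)*a = 2*a)
o = -1 (o = 4*(-1) + 3 = -4 + 3 = -1)
q(11)*(v(o) + 1/(134 + 498)) = (2*11)*(21 + 1/(134 + 498)) = 22*(21 + 1/632) = 22*(13273/632) = 146003/316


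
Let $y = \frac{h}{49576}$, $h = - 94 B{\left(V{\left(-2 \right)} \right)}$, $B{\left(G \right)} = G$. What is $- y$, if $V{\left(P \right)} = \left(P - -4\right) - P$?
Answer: $\frac{47}{6197} \approx 0.0075843$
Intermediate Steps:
$V{\left(P \right)} = 4$ ($V{\left(P \right)} = \left(P + 4\right) - P = \left(4 + P\right) - P = 4$)
$h = -376$ ($h = \left(-94\right) 4 = -376$)
$y = - \frac{47}{6197}$ ($y = - \frac{376}{49576} = \left(-376\right) \frac{1}{49576} = - \frac{47}{6197} \approx -0.0075843$)
$- y = \left(-1\right) \left(- \frac{47}{6197}\right) = \frac{47}{6197}$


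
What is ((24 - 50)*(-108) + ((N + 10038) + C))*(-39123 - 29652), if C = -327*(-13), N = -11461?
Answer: -387615900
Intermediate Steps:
C = 4251
((24 - 50)*(-108) + ((N + 10038) + C))*(-39123 - 29652) = ((24 - 50)*(-108) + ((-11461 + 10038) + 4251))*(-39123 - 29652) = (-26*(-108) + (-1423 + 4251))*(-68775) = (2808 + 2828)*(-68775) = 5636*(-68775) = -387615900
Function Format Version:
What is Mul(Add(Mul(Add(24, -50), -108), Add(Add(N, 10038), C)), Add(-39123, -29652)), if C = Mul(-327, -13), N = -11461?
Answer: -387615900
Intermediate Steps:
C = 4251
Mul(Add(Mul(Add(24, -50), -108), Add(Add(N, 10038), C)), Add(-39123, -29652)) = Mul(Add(Mul(Add(24, -50), -108), Add(Add(-11461, 10038), 4251)), Add(-39123, -29652)) = Mul(Add(Mul(-26, -108), Add(-1423, 4251)), -68775) = Mul(Add(2808, 2828), -68775) = Mul(5636, -68775) = -387615900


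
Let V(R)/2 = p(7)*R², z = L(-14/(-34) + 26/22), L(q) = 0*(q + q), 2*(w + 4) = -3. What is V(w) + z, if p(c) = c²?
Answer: 5929/2 ≈ 2964.5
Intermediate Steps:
w = -11/2 (w = -4 + (½)*(-3) = -4 - 3/2 = -11/2 ≈ -5.5000)
L(q) = 0 (L(q) = 0*(2*q) = 0)
z = 0
V(R) = 98*R² (V(R) = 2*(7²*R²) = 2*(49*R²) = 98*R²)
V(w) + z = 98*(-11/2)² + 0 = 98*(121/4) + 0 = 5929/2 + 0 = 5929/2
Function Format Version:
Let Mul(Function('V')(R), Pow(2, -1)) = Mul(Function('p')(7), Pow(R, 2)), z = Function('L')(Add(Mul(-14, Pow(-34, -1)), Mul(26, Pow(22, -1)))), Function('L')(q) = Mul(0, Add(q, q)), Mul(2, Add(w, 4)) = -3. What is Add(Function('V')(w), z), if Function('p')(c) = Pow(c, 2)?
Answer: Rational(5929, 2) ≈ 2964.5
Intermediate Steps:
w = Rational(-11, 2) (w = Add(-4, Mul(Rational(1, 2), -3)) = Add(-4, Rational(-3, 2)) = Rational(-11, 2) ≈ -5.5000)
Function('L')(q) = 0 (Function('L')(q) = Mul(0, Mul(2, q)) = 0)
z = 0
Function('V')(R) = Mul(98, Pow(R, 2)) (Function('V')(R) = Mul(2, Mul(Pow(7, 2), Pow(R, 2))) = Mul(2, Mul(49, Pow(R, 2))) = Mul(98, Pow(R, 2)))
Add(Function('V')(w), z) = Add(Mul(98, Pow(Rational(-11, 2), 2)), 0) = Add(Mul(98, Rational(121, 4)), 0) = Add(Rational(5929, 2), 0) = Rational(5929, 2)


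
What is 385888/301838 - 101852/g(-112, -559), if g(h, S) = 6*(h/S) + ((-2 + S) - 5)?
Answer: 4326765188430/23824224259 ≈ 181.61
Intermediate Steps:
g(h, S) = -7 + S + 6*h/S (g(h, S) = 6*h/S + (-7 + S) = -7 + S + 6*h/S)
385888/301838 - 101852/g(-112, -559) = 385888/301838 - 101852/(-7 - 559 + 6*(-112)/(-559)) = 385888*(1/301838) - 101852/(-7 - 559 + 6*(-112)*(-1/559)) = 192944/150919 - 101852/(-7 - 559 + 672/559) = 192944/150919 - 101852/(-315722/559) = 192944/150919 - 101852*(-559/315722) = 192944/150919 + 28467634/157861 = 4326765188430/23824224259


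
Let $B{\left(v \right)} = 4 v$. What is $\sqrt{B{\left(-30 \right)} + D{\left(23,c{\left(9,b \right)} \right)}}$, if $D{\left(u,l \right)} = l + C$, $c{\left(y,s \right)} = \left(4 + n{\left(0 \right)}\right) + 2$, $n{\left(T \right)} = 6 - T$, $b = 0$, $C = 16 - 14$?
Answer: $i \sqrt{106} \approx 10.296 i$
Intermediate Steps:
$C = 2$
$c{\left(y,s \right)} = 12$ ($c{\left(y,s \right)} = \left(4 + \left(6 - 0\right)\right) + 2 = \left(4 + \left(6 + 0\right)\right) + 2 = \left(4 + 6\right) + 2 = 10 + 2 = 12$)
$D{\left(u,l \right)} = 2 + l$ ($D{\left(u,l \right)} = l + 2 = 2 + l$)
$\sqrt{B{\left(-30 \right)} + D{\left(23,c{\left(9,b \right)} \right)}} = \sqrt{4 \left(-30\right) + \left(2 + 12\right)} = \sqrt{-120 + 14} = \sqrt{-106} = i \sqrt{106}$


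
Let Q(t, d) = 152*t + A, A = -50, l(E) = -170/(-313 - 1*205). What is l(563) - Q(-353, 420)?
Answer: 13909939/259 ≈ 53706.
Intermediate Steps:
l(E) = 85/259 (l(E) = -170/(-313 - 205) = -170/(-518) = -170*(-1/518) = 85/259)
Q(t, d) = -50 + 152*t (Q(t, d) = 152*t - 50 = -50 + 152*t)
l(563) - Q(-353, 420) = 85/259 - (-50 + 152*(-353)) = 85/259 - (-50 - 53656) = 85/259 - 1*(-53706) = 85/259 + 53706 = 13909939/259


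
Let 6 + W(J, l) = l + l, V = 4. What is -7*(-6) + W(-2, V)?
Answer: 44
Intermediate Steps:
W(J, l) = -6 + 2*l (W(J, l) = -6 + (l + l) = -6 + 2*l)
-7*(-6) + W(-2, V) = -7*(-6) + (-6 + 2*4) = 42 + (-6 + 8) = 42 + 2 = 44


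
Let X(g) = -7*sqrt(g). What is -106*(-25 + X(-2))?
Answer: 2650 + 742*I*sqrt(2) ≈ 2650.0 + 1049.3*I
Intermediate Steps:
-106*(-25 + X(-2)) = -106*(-25 - 7*I*sqrt(2)) = 2650 + 742*I*sqrt(2)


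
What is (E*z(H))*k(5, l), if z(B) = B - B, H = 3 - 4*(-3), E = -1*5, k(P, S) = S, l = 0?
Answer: 0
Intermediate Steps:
E = -5
H = 15 (H = 3 + 12 = 15)
z(B) = 0
(E*z(H))*k(5, l) = -5*0*0 = 0*0 = 0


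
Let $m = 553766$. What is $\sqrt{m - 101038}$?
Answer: $2 \sqrt{113182} \approx 672.85$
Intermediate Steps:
$\sqrt{m - 101038} = \sqrt{553766 - 101038} = \sqrt{452728} = 2 \sqrt{113182}$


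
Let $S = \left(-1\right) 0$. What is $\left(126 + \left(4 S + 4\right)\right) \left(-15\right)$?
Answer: $-1950$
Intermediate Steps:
$S = 0$
$\left(126 + \left(4 S + 4\right)\right) \left(-15\right) = \left(126 + \left(4 \cdot 0 + 4\right)\right) \left(-15\right) = \left(126 + \left(0 + 4\right)\right) \left(-15\right) = \left(126 + 4\right) \left(-15\right) = 130 \left(-15\right) = -1950$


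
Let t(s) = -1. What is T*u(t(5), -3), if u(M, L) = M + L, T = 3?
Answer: -12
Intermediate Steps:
u(M, L) = L + M
T*u(t(5), -3) = 3*(-3 - 1) = 3*(-4) = -12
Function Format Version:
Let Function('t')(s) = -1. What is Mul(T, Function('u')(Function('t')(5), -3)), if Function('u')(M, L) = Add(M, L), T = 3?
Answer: -12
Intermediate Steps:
Function('u')(M, L) = Add(L, M)
Mul(T, Function('u')(Function('t')(5), -3)) = Mul(3, Add(-3, -1)) = Mul(3, -4) = -12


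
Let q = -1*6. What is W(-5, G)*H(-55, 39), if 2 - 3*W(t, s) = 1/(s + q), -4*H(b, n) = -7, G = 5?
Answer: 7/4 ≈ 1.7500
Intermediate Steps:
H(b, n) = 7/4 (H(b, n) = -¼*(-7) = 7/4)
q = -6
W(t, s) = ⅔ - 1/(3*(-6 + s)) (W(t, s) = ⅔ - 1/(3*(s - 6)) = ⅔ - 1/(3*(-6 + s)))
W(-5, G)*H(-55, 39) = ((-13 + 2*5)/(3*(-6 + 5)))*(7/4) = ((⅓)*(-13 + 10)/(-1))*(7/4) = ((⅓)*(-1)*(-3))*(7/4) = 1*(7/4) = 7/4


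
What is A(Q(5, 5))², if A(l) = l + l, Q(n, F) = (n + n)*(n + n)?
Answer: 40000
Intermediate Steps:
Q(n, F) = 4*n² (Q(n, F) = (2*n)*(2*n) = 4*n²)
A(l) = 2*l
A(Q(5, 5))² = (2*(4*5²))² = (2*(4*25))² = (2*100)² = 200² = 40000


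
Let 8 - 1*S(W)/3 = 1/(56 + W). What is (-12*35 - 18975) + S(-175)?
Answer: -2305146/119 ≈ -19371.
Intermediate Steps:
S(W) = 24 - 3/(56 + W)
(-12*35 - 18975) + S(-175) = (-12*35 - 18975) + 3*(447 + 8*(-175))/(56 - 175) = (-420 - 18975) + 3*(447 - 1400)/(-119) = -19395 + 3*(-1/119)*(-953) = -19395 + 2859/119 = -2305146/119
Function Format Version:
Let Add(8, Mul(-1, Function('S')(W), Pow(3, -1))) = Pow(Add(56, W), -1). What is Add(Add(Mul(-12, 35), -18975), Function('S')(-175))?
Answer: Rational(-2305146, 119) ≈ -19371.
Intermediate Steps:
Function('S')(W) = Add(24, Mul(-3, Pow(Add(56, W), -1)))
Add(Add(Mul(-12, 35), -18975), Function('S')(-175)) = Add(Add(Mul(-12, 35), -18975), Mul(3, Pow(Add(56, -175), -1), Add(447, Mul(8, -175)))) = Add(Add(-420, -18975), Mul(3, Pow(-119, -1), Add(447, -1400))) = Add(-19395, Mul(3, Rational(-1, 119), -953)) = Add(-19395, Rational(2859, 119)) = Rational(-2305146, 119)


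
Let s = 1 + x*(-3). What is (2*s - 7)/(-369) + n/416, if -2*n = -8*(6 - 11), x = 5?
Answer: 1795/38376 ≈ 0.046774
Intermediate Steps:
s = -14 (s = 1 + 5*(-3) = 1 - 15 = -14)
n = -20 (n = -(-4)*(6 - 11) = -(-4)*(-5) = -½*40 = -20)
(2*s - 7)/(-369) + n/416 = (2*(-14) - 7)/(-369) - 20/416 = (-28 - 7)*(-1/369) - 20*1/416 = -35*(-1/369) - 5/104 = 35/369 - 5/104 = 1795/38376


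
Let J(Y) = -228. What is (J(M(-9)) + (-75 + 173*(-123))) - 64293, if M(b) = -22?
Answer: -85875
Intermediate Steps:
(J(M(-9)) + (-75 + 173*(-123))) - 64293 = (-228 + (-75 + 173*(-123))) - 64293 = (-228 + (-75 - 21279)) - 64293 = (-228 - 21354) - 64293 = -21582 - 64293 = -85875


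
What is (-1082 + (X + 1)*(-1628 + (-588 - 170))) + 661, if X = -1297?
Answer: 3091835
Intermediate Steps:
(-1082 + (X + 1)*(-1628 + (-588 - 170))) + 661 = (-1082 + (-1297 + 1)*(-1628 + (-588 - 170))) + 661 = (-1082 - 1296*(-1628 - 758)) + 661 = (-1082 - 1296*(-2386)) + 661 = (-1082 + 3092256) + 661 = 3091174 + 661 = 3091835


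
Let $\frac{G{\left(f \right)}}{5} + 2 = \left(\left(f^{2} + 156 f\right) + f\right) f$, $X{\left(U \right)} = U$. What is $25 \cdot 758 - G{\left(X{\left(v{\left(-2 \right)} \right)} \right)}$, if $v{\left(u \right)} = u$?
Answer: $15860$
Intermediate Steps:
$G{\left(f \right)} = -10 + 5 f \left(f^{2} + 157 f\right)$ ($G{\left(f \right)} = -10 + 5 \left(\left(f^{2} + 156 f\right) + f\right) f = -10 + 5 \left(f^{2} + 157 f\right) f = -10 + 5 f \left(f^{2} + 157 f\right)$)
$25 \cdot 758 - G{\left(X{\left(v{\left(-2 \right)} \right)} \right)} = 25 \cdot 758 - \left(-10 + 5 \left(-2\right)^{3} + 785 \left(-2\right)^{2}\right) = 18950 - \left(-10 + 5 \left(-8\right) + 785 \cdot 4\right) = 18950 - \left(-10 - 40 + 3140\right) = 18950 - 3090 = 15860$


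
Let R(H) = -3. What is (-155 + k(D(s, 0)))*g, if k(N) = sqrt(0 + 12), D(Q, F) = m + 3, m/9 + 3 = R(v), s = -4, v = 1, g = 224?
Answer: -34720 + 448*sqrt(3) ≈ -33944.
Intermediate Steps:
m = -54 (m = -27 + 9*(-3) = -27 - 27 = -54)
D(Q, F) = -51 (D(Q, F) = -54 + 3 = -51)
k(N) = 2*sqrt(3) (k(N) = sqrt(12) = 2*sqrt(3))
(-155 + k(D(s, 0)))*g = (-155 + 2*sqrt(3))*224 = -34720 + 448*sqrt(3)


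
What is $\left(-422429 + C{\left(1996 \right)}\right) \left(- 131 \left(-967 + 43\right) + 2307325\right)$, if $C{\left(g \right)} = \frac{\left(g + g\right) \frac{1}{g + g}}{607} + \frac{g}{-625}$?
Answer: $- \frac{389170932750347318}{379375} \approx -1.0258 \cdot 10^{12}$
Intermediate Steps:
$C{\left(g \right)} = \frac{1}{607} - \frac{g}{625}$ ($C{\left(g \right)} = \frac{2 g}{2 g} \frac{1}{607} + g \left(- \frac{1}{625}\right) = 2 g \frac{1}{2 g} \frac{1}{607} - \frac{g}{625} = 1 \cdot \frac{1}{607} - \frac{g}{625} = \frac{1}{607} - \frac{g}{625}$)
$\left(-422429 + C{\left(1996 \right)}\right) \left(- 131 \left(-967 + 43\right) + 2307325\right) = \left(-422429 + \left(\frac{1}{607} - \frac{1996}{625}\right)\right) \left(- 131 \left(-967 + 43\right) + 2307325\right) = \left(-422429 + \left(\frac{1}{607} - \frac{1996}{625}\right)\right) \left(\left(-131\right) \left(-924\right) + 2307325\right) = \left(-422429 - \frac{1210947}{379375}\right) \left(121044 + 2307325\right) = \left(- \frac{160260212822}{379375}\right) 2428369 = - \frac{389170932750347318}{379375}$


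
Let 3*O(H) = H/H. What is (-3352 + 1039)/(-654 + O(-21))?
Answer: 6939/1961 ≈ 3.5385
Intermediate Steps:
O(H) = ⅓ (O(H) = (H/H)/3 = (⅓)*1 = ⅓)
(-3352 + 1039)/(-654 + O(-21)) = (-3352 + 1039)/(-654 + ⅓) = -2313/(-1961/3) = -2313*(-3/1961) = 6939/1961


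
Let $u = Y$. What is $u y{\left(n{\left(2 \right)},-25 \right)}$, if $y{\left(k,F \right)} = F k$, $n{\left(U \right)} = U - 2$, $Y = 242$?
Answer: $0$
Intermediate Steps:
$n{\left(U \right)} = -2 + U$
$u = 242$
$u y{\left(n{\left(2 \right)},-25 \right)} = 242 \left(- 25 \left(-2 + 2\right)\right) = 242 \left(\left(-25\right) 0\right) = 242 \cdot 0 = 0$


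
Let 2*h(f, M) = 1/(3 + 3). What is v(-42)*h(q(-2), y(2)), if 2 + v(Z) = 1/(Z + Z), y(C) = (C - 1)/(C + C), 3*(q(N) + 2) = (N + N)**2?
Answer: -169/1008 ≈ -0.16766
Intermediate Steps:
q(N) = -2 + 4*N**2/3 (q(N) = -2 + (N + N)**2/3 = -2 + (2*N)**2/3 = -2 + (4*N**2)/3 = -2 + 4*N**2/3)
y(C) = (-1 + C)/(2*C) (y(C) = (-1 + C)/((2*C)) = (-1 + C)*(1/(2*C)) = (-1 + C)/(2*C))
h(f, M) = 1/12 (h(f, M) = 1/(2*(3 + 3)) = (1/2)/6 = (1/2)*(1/6) = 1/12)
v(Z) = -2 + 1/(2*Z) (v(Z) = -2 + 1/(Z + Z) = -2 + 1/(2*Z))
v(-42)*h(q(-2), y(2)) = (-2 + (1/2)/(-42))*(1/12) = (-2 + (1/2)*(-1/42))*(1/12) = (-2 - 1/84)*(1/12) = -169/84*1/12 = -169/1008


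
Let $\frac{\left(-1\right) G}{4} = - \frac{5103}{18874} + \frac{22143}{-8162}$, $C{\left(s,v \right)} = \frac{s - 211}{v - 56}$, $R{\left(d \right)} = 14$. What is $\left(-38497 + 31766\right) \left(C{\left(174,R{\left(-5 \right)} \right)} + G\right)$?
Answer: $- \frac{4883779285}{56622} \approx -86252.0$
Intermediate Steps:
$C{\left(s,v \right)} = \frac{-211 + s}{-56 + v}$
$G = \frac{41779788}{3501127}$ ($G = - 4 \left(- \frac{5103}{18874} + \frac{22143}{-8162}\right) = - 4 \left(\left(-5103\right) \frac{1}{18874} + 22143 \left(- \frac{1}{8162}\right)\right) = - 4 \left(- \frac{5103}{18874} - \frac{2013}{742}\right) = \left(-4\right) \left(- \frac{10444947}{3501127}\right) = \frac{41779788}{3501127} \approx 11.933$)
$\left(-38497 + 31766\right) \left(C{\left(174,R{\left(-5 \right)} \right)} + G\right) = \left(-38497 + 31766\right) \left(\frac{-211 + 174}{-56 + 14} + \frac{41779788}{3501127}\right) = - 6731 \left(\frac{1}{-42} \left(-37\right) + \frac{41779788}{3501127}\right) = - 6731 \left(\left(- \frac{1}{42}\right) \left(-37\right) + \frac{41779788}{3501127}\right) = - 6731 \left(\frac{37}{42} + \frac{41779788}{3501127}\right) = \left(-6731\right) \frac{38454955}{3000966} = - \frac{4883779285}{56622}$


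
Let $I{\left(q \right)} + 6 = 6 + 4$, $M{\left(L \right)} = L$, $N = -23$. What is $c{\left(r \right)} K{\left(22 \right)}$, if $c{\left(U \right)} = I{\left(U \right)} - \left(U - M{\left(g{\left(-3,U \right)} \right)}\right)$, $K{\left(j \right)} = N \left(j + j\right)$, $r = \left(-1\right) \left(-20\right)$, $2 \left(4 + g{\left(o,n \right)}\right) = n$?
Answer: $10120$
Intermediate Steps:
$g{\left(o,n \right)} = -4 + \frac{n}{2}$
$r = 20$
$I{\left(q \right)} = 4$ ($I{\left(q \right)} = -6 + \left(6 + 4\right) = -6 + 10 = 4$)
$K{\left(j \right)} = - 46 j$ ($K{\left(j \right)} = - 23 \left(j + j\right) = - 23 \cdot 2 j = - 46 j$)
$c{\left(U \right)} = - \frac{U}{2}$ ($c{\left(U \right)} = 4 - \left(4 + \frac{U}{2}\right) = - \frac{U}{2}$)
$c{\left(r \right)} K{\left(22 \right)} = \left(- \frac{1}{2}\right) 20 \left(\left(-46\right) 22\right) = \left(-10\right) \left(-1012\right) = 10120$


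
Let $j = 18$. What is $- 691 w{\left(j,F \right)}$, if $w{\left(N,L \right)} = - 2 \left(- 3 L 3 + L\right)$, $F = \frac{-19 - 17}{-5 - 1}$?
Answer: $-66336$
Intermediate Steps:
$F = 6$ ($F = - \frac{36}{-6} = \left(-36\right) \left(- \frac{1}{6}\right) = 6$)
$w{\left(N,L \right)} = 16 L$ ($w{\left(N,L \right)} = - 2 \left(- 9 L + L\right) = - 2 \left(- 8 L\right) = 16 L$)
$- 691 w{\left(j,F \right)} = - 691 \cdot 16 \cdot 6 = \left(-691\right) 96 = -66336$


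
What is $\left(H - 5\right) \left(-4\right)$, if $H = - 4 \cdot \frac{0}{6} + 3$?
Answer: $8$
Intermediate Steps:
$H = 3$ ($H = - 4 \cdot 0 \cdot \frac{1}{6} + 3 = \left(-4\right) 0 + 3 = 0 + 3 = 3$)
$\left(H - 5\right) \left(-4\right) = \left(3 - 5\right) \left(-4\right) = \left(-2\right) \left(-4\right) = 8$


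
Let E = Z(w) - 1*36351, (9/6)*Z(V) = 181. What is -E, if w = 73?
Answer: 108691/3 ≈ 36230.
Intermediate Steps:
Z(V) = 362/3 (Z(V) = (2/3)*181 = 362/3)
E = -108691/3 (E = 362/3 - 1*36351 = 362/3 - 36351 = -108691/3 ≈ -36230.)
-E = -1*(-108691/3) = 108691/3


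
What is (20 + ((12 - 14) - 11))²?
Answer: 49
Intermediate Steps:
(20 + ((12 - 14) - 11))² = (20 + (-2 - 11))² = (20 - 13)² = 7² = 49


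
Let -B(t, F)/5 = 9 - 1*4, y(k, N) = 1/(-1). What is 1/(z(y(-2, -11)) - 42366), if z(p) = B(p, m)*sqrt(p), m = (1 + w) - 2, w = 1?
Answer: -42366/1794878581 + 25*I/1794878581 ≈ -2.3604e-5 + 1.3929e-8*I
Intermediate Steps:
y(k, N) = -1
m = 0 (m = (1 + 1) - 2 = 2 - 2 = 0)
B(t, F) = -25 (B(t, F) = -5*(9 - 1*4) = -5*(9 - 4) = -5*5 = -25)
z(p) = -25*sqrt(p)
1/(z(y(-2, -11)) - 42366) = 1/(-25*I - 42366) = 1/(-42366 - 25*I) = (-42366 + 25*I)/1794878581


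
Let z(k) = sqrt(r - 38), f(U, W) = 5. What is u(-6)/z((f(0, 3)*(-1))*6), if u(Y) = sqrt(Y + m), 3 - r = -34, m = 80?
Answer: -I*sqrt(74) ≈ -8.6023*I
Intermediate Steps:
r = 37 (r = 3 - 1*(-34) = 3 + 34 = 37)
u(Y) = sqrt(80 + Y) (u(Y) = sqrt(Y + 80) = sqrt(80 + Y))
z(k) = I (z(k) = sqrt(37 - 38) = sqrt(-1) = I)
u(-6)/z((f(0, 3)*(-1))*6) = sqrt(80 - 6)/I = sqrt(74)*(-I) = -I*sqrt(74)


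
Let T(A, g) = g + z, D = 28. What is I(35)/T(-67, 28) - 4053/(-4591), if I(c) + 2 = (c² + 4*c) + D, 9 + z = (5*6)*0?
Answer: 6463088/87229 ≈ 74.093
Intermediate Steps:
z = -9 (z = -9 + (5*6)*0 = -9 + 30*0 = -9 + 0 = -9)
I(c) = 26 + c² + 4*c (I(c) = -2 + ((c² + 4*c) + 28) = -2 + (28 + c² + 4*c) = 26 + c² + 4*c)
T(A, g) = -9 + g (T(A, g) = g - 9 = -9 + g)
I(35)/T(-67, 28) - 4053/(-4591) = (26 + 35² + 4*35)/(-9 + 28) - 4053/(-4591) = (26 + 1225 + 140)/19 - 4053*(-1/4591) = 1391*(1/19) + 4053/4591 = 1391/19 + 4053/4591 = 6463088/87229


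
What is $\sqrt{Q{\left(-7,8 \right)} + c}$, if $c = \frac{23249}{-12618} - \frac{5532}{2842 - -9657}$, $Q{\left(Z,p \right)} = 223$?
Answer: $\frac{\sqrt{609987144135714082}}{52570794} \approx 14.856$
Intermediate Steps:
$c = - \frac{360392027}{157712382}$ ($c = 23249 \left(- \frac{1}{12618}\right) - \frac{5532}{2842 + 9657} = - \frac{23249}{12618} - \frac{5532}{12499} = - \frac{360392027}{157712382} \approx -2.2851$)
$\sqrt{Q{\left(-7,8 \right)} + c} = \sqrt{223 - \frac{360392027}{157712382}} = \sqrt{\frac{34809469159}{157712382}} = \frac{\sqrt{609987144135714082}}{52570794}$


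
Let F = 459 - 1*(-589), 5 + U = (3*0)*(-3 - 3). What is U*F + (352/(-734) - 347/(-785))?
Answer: -1509628611/288095 ≈ -5240.0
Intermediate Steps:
U = -5 (U = -5 + (3*0)*(-3 - 3) = -5 + 0*(-6) = -5 + 0 = -5)
F = 1048 (F = 459 + 589 = 1048)
U*F + (352/(-734) - 347/(-785)) = -5*1048 + (352/(-734) - 347/(-785)) = -5240 + (352*(-1/734) - 347*(-1/785)) = -5240 + (-176/367 + 347/785) = -5240 - 10811/288095 = -1509628611/288095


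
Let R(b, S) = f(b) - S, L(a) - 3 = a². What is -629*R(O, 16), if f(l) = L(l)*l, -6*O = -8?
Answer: 163540/27 ≈ 6057.0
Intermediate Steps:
O = 4/3 (O = -⅙*(-8) = 4/3 ≈ 1.3333)
L(a) = 3 + a²
f(l) = l*(3 + l²) (f(l) = (3 + l²)*l = l*(3 + l²))
R(b, S) = -S + b*(3 + b²) (R(b, S) = b*(3 + b²) - S = -S + b*(3 + b²))
-629*R(O, 16) = -629*(-1*16 + 4*(3 + (4/3)²)/3) = -629*(-16 + 4*(3 + 16/9)/3) = -629*(-16 + (4/3)*(43/9)) = -629*(-16 + 172/27) = -629*(-260/27) = 163540/27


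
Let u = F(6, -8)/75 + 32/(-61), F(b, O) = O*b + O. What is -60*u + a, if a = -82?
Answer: -1746/305 ≈ -5.7246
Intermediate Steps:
F(b, O) = O + O*b
u = -5816/4575 (u = -8*(1 + 6)/75 + 32/(-61) = -8*7*(1/75) + 32*(-1/61) = -56*1/75 - 32/61 = -56/75 - 32/61 = -5816/4575 ≈ -1.2713)
-60*u + a = -60*(-5816/4575) - 82 = 23264/305 - 82 = -1746/305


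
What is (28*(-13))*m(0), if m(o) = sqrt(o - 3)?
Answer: -364*I*sqrt(3) ≈ -630.47*I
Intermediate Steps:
m(o) = sqrt(-3 + o)
(28*(-13))*m(0) = (28*(-13))*sqrt(-3 + 0) = -364*I*sqrt(3)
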